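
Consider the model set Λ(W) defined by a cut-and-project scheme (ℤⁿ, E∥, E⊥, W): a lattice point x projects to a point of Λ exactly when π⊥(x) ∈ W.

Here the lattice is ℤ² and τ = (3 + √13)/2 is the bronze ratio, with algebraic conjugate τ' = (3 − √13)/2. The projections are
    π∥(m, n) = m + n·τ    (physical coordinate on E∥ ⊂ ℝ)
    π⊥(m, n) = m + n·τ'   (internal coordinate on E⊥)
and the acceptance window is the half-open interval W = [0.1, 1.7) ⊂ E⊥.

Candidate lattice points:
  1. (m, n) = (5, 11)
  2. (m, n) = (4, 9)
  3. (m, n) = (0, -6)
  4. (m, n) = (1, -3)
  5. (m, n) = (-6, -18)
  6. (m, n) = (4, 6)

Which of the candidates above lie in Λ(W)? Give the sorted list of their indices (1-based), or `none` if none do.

1, 2

Compute τ' = (3−√13)/2 = -0.3028, so π⊥(m,n) = m -0.3028·n.
[1] lift (5,11): star map gives 1.6695; window check 0.1 ≤ 1.6695 < 1.7 is true → IN Λ
[2] lift (4,9): star map gives 1.2750; window check 0.1 ≤ 1.2750 < 1.7 is true → IN Λ
[3] lift (0,-6): star map gives 1.8167; window check 0.1 ≤ 1.8167 < 1.7 is false → out
[4] lift (1,-3): star map gives 1.9083; window check 0.1 ≤ 1.9083 < 1.7 is false → out
[5] lift (-6,-18): star map gives -0.5500; window check 0.1 ≤ -0.5500 < 1.7 is false → out
[6] lift (4,6): star map gives 2.1833; window check 0.1 ≤ 2.1833 < 1.7 is false → out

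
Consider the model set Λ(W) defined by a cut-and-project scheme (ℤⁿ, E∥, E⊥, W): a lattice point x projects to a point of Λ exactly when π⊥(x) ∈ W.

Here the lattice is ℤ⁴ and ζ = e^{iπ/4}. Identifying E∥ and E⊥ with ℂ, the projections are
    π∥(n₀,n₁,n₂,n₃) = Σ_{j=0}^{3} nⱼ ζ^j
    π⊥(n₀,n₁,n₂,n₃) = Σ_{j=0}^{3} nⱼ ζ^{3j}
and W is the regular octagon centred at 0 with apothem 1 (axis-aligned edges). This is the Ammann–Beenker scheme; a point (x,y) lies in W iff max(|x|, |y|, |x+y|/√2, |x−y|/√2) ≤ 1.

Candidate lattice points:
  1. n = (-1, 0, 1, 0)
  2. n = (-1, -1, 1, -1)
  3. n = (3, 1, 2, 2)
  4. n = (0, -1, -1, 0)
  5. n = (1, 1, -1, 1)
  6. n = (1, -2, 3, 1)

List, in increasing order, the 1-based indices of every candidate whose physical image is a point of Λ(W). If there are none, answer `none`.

4

With ζ = e^{iπ/4} the internal vectors are ζ^0,ζ^3,ζ^6,ζ^9.
#1 (-1, 0, 1, 0): internal (-1.0000, -1.0000); octagon support 1.4142 vs apothem 1 → ∉ W
#2 (-1, -1, 1, -1): internal (-1.0000, -2.4142); octagon support 2.4142 vs apothem 1 → ∉ W
#3 (3, 1, 2, 2): internal (3.7071, 0.1213); octagon support 3.7071 vs apothem 1 → ∉ W
#4 (0, -1, -1, 0): internal (0.7071, 0.2929); octagon support 0.7071 vs apothem 1 → ∈ W
#5 (1, 1, -1, 1): internal (1.0000, 2.4142); octagon support 2.4142 vs apothem 1 → ∉ W
#6 (1, -2, 3, 1): internal (3.1213, -3.7071); octagon support 4.8284 vs apothem 1 → ∉ W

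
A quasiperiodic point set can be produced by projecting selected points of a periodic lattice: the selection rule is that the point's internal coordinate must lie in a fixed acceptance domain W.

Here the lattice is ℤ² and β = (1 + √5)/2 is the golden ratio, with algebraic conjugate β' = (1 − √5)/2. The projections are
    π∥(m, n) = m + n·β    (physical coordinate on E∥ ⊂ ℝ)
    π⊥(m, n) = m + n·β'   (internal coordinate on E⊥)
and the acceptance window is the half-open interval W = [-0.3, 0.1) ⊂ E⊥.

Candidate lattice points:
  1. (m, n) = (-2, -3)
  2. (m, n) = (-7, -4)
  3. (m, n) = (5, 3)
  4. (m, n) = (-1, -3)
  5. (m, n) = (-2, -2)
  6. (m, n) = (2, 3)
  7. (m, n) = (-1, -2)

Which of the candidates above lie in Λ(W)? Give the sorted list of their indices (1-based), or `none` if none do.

1

Numerically β ≈ 1.61803 and β' = −1/β ≈ -0.61803.
[1] lift (-2,-3): star map gives -0.14590; window check -0.3 ≤ -0.14590 < 0.1 is true → IN Λ
[2] lift (-7,-4): star map gives -4.52786; window check -0.3 ≤ -4.52786 < 0.1 is false → out
[3] lift (5,3): star map gives 3.14590; window check -0.3 ≤ 3.14590 < 0.1 is false → out
[4] lift (-1,-3): star map gives 0.85410; window check -0.3 ≤ 0.85410 < 0.1 is false → out
[5] lift (-2,-2): star map gives -0.76393; window check -0.3 ≤ -0.76393 < 0.1 is false → out
[6] lift (2,3): star map gives 0.14590; window check -0.3 ≤ 0.14590 < 0.1 is false → out
[7] lift (-1,-2): star map gives 0.23607; window check -0.3 ≤ 0.23607 < 0.1 is false → out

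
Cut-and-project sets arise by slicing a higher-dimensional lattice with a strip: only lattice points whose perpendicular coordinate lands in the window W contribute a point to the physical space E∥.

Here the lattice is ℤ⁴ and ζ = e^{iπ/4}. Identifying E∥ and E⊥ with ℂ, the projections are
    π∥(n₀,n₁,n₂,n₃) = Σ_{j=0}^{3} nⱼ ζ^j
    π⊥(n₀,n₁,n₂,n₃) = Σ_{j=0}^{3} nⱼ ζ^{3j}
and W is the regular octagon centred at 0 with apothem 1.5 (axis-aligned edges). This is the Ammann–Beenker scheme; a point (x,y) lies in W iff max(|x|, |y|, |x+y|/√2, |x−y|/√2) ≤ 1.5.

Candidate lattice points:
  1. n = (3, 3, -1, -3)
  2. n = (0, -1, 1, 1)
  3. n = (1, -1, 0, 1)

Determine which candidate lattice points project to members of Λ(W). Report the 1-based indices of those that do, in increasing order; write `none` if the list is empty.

none

π⊥(n) = n₀ + n₁ζ³ + n₂ζ⁶ + n₃ζ⁹ where ζ = e^{iπ/4}.
candidate 1: n = (3, 3, -1, -3) → π⊥ ≈ (-1.24264, +1.00000); max(|x|,|y|,|x±y|/√2) = 1.58579 > 1.5 ⇒ ∉ W
candidate 2: n = (0, -1, 1, 1) → π⊥ ≈ (+1.41421, -1.00000); max(|x|,|y|,|x±y|/√2) = 1.70711 > 1.5 ⇒ ∉ W
candidate 3: n = (1, -1, 0, 1) → π⊥ ≈ (+2.41421, +0.00000); max(|x|,|y|,|x±y|/√2) = 2.41421 > 1.5 ⇒ ∉ W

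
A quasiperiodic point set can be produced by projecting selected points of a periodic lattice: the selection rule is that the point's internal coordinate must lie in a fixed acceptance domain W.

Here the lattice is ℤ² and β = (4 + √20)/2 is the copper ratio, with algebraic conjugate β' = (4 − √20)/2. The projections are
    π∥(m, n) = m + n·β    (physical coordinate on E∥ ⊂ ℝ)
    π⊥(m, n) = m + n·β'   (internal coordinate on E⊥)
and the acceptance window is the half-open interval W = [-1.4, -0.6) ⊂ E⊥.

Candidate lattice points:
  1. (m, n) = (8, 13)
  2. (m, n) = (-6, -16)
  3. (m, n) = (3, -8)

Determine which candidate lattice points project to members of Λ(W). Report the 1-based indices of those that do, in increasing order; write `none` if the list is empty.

β' = (4−√20)/2 ≈ -0.23607.
candidate 1: (m,n)=(8,13) → π∥ = 8+13·β ≈ 63.06888, π⊥ = 8+13·β' ≈ 4.93112 ∉ [-1.4, -0.6) ⇒ out
candidate 2: (m,n)=(-6,-16) → π∥ = -6-16·β ≈ -73.77709, π⊥ = -6-16·β' ≈ -2.22291 ∉ [-1.4, -0.6) ⇒ out
candidate 3: (m,n)=(3,-8) → π∥ = 3-8·β ≈ -30.88854, π⊥ = 3-8·β' ≈ 4.88854 ∉ [-1.4, -0.6) ⇒ out

none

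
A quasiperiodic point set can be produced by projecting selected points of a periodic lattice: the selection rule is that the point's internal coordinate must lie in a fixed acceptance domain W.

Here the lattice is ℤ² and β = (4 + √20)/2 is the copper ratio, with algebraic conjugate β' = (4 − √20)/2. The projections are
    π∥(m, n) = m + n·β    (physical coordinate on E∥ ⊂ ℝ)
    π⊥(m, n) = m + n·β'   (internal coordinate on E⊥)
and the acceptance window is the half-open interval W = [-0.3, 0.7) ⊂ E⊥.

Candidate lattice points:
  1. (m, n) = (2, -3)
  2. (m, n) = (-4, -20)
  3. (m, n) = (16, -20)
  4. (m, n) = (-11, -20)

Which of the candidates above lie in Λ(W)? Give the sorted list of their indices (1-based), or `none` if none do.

none

Compute β' = (4−√20)/2 = -0.23607, so π⊥(m,n) = m -0.23607·n.
#1 (2,-3): internal coord 2 + (-3)·β' = +2.70820; +2.70820 ∉ [-0.3, 0.7) → out
#2 (-4,-20): internal coord -4 + (-20)·β' = +0.72136; +0.72136 ∉ [-0.3, 0.7) → out
#3 (16,-20): internal coord 16 + (-20)·β' = +20.72136; +20.72136 ∉ [-0.3, 0.7) → out
#4 (-11,-20): internal coord -11 + (-20)·β' = -6.27864; -6.27864 ∉ [-0.3, 0.7) → out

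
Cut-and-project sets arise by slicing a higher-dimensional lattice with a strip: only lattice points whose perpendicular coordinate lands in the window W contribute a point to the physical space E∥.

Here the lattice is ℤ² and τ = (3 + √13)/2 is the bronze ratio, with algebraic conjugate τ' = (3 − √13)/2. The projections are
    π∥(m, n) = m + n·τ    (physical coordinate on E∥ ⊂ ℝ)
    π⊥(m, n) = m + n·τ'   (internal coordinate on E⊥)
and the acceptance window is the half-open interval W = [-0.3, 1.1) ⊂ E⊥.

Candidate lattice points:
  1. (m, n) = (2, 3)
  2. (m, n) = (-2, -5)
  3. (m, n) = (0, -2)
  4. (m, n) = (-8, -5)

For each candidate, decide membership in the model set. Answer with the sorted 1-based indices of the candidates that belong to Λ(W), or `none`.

Numerically τ ≈ 3.30278 and τ' = −1/τ ≈ -0.30278.
#1 (2,3): internal coord 2 + (3)·τ' = +1.09167; +1.09167 ∈ [-0.3, 1.1) → IN Λ
#2 (-2,-5): internal coord -2 + (-5)·τ' = -0.48612; -0.48612 ∉ [-0.3, 1.1) → out
#3 (0,-2): internal coord 0 + (-2)·τ' = +0.60555; +0.60555 ∈ [-0.3, 1.1) → IN Λ
#4 (-8,-5): internal coord -8 + (-5)·τ' = -6.48612; -6.48612 ∉ [-0.3, 1.1) → out

1, 3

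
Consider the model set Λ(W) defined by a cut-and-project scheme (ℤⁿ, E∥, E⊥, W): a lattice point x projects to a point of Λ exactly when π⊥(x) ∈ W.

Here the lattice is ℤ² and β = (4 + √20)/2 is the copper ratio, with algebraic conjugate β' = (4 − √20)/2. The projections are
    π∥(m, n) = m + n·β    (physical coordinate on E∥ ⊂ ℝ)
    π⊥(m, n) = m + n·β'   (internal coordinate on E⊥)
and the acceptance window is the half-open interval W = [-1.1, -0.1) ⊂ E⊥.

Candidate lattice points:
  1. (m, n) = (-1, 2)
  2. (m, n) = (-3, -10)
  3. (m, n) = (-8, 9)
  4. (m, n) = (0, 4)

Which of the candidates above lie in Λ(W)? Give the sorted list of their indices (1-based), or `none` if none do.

β' = (4−√20)/2 ≈ -0.236068.
candidate 1: (m,n)=(-1,2) → π∥ = -1+2·β ≈ 7.472136, π⊥ = -1+2·β' ≈ -1.472136 ∉ [-1.1, -0.1) ⇒ out
candidate 2: (m,n)=(-3,-10) → π∥ = -3-10·β ≈ -45.360680, π⊥ = -3-10·β' ≈ -0.639320 ∈ [-1.1, -0.1) ⇒ IN Λ
candidate 3: (m,n)=(-8,9) → π∥ = -8+9·β ≈ 30.124612, π⊥ = -8+9·β' ≈ -10.124612 ∉ [-1.1, -0.1) ⇒ out
candidate 4: (m,n)=(0,4) → π∥ = 0+4·β ≈ 16.944272, π⊥ = 0+4·β' ≈ -0.944272 ∈ [-1.1, -0.1) ⇒ IN Λ

2, 4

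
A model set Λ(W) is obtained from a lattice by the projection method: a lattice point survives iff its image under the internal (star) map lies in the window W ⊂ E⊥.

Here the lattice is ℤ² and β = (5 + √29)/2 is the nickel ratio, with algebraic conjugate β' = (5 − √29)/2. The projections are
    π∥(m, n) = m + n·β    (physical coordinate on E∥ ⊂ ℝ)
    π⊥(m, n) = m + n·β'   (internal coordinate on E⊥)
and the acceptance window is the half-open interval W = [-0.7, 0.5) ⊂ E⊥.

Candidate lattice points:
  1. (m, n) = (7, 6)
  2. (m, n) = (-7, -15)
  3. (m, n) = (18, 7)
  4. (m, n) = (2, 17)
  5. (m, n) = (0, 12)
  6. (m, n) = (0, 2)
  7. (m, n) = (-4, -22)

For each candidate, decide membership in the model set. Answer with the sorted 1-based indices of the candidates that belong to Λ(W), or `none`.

6, 7

Numerically β ≈ 5.19258 and β' = −1/β ≈ -0.19258.
candidate 1: (m,n)=(7,6) → π∥ = 7+6·β ≈ 38.15549, π⊥ = 7+6·β' ≈ 5.84451 ∉ [-0.7, 0.5) ⇒ out
candidate 2: (m,n)=(-7,-15) → π∥ = -7-15·β ≈ -84.88874, π⊥ = -7-15·β' ≈ -4.11126 ∉ [-0.7, 0.5) ⇒ out
candidate 3: (m,n)=(18,7) → π∥ = 18+7·β ≈ 54.34808, π⊥ = 18+7·β' ≈ 16.65192 ∉ [-0.7, 0.5) ⇒ out
candidate 4: (m,n)=(2,17) → π∥ = 2+17·β ≈ 90.27390, π⊥ = 2+17·β' ≈ -1.27390 ∉ [-0.7, 0.5) ⇒ out
candidate 5: (m,n)=(0,12) → π∥ = 0+12·β ≈ 62.31099, π⊥ = 0+12·β' ≈ -2.31099 ∉ [-0.7, 0.5) ⇒ out
candidate 6: (m,n)=(0,2) → π∥ = 0+2·β ≈ 10.38516, π⊥ = 0+2·β' ≈ -0.38516 ∈ [-0.7, 0.5) ⇒ IN Λ
candidate 7: (m,n)=(-4,-22) → π∥ = -4-22·β ≈ -118.23681, π⊥ = -4-22·β' ≈ 0.23681 ∈ [-0.7, 0.5) ⇒ IN Λ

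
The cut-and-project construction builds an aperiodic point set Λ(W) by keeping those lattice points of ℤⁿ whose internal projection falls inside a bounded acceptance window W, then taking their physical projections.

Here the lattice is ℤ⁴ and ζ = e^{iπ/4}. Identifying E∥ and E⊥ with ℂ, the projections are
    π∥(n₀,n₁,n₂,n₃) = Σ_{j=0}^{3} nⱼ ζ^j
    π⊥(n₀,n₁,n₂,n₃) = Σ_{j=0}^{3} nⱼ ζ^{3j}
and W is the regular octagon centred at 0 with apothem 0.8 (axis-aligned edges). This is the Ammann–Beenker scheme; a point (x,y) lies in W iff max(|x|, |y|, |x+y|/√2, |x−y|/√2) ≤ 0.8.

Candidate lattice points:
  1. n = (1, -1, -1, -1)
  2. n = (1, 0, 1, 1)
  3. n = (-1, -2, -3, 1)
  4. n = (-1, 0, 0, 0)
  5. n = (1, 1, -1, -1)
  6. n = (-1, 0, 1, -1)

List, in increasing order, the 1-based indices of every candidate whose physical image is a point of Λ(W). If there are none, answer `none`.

Internal map: ζ^{3j} for j=0..3 gives (1,0), (−√2/2,√2/2), (0,−1), (√2/2,√2/2).
#1 (1, -1, -1, -1): internal (1.00000, -0.41421); octagon support 1.00000 vs apothem 0.8 → ∉ W
#2 (1, 0, 1, 1): internal (1.70711, -0.29289); octagon support 1.70711 vs apothem 0.8 → ∉ W
#3 (-1, -2, -3, 1): internal (1.12132, 2.29289); octagon support 2.41421 vs apothem 0.8 → ∉ W
#4 (-1, 0, 0, 0): internal (-1.00000, 0.00000); octagon support 1.00000 vs apothem 0.8 → ∉ W
#5 (1, 1, -1, -1): internal (-0.41421, 1.00000); octagon support 1.00000 vs apothem 0.8 → ∉ W
#6 (-1, 0, 1, -1): internal (-1.70711, -1.70711); octagon support 2.41421 vs apothem 0.8 → ∉ W

none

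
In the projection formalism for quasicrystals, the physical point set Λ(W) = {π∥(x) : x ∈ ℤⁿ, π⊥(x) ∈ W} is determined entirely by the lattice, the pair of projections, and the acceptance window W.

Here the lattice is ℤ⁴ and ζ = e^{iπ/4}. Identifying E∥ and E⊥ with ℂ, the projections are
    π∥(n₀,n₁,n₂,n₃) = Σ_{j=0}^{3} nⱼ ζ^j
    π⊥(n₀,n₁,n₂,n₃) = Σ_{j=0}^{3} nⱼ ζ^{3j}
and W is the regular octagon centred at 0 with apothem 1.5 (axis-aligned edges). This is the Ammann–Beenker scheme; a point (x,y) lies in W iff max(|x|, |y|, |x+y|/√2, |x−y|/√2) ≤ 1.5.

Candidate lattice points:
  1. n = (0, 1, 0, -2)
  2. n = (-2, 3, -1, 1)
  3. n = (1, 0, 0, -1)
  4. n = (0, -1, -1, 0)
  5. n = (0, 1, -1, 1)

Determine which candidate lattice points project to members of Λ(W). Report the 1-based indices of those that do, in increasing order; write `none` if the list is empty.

3, 4

Internal map: ζ^{3j} for j=0..3 gives (1,0), (−√2/2,√2/2), (0,−1), (√2/2,√2/2).
#1 (0, 1, 0, -2): internal (-2.1213, -0.7071); octagon support 2.1213 vs apothem 1.5 → ∉ W
#2 (-2, 3, -1, 1): internal (-3.4142, 3.8284); octagon support 5.1213 vs apothem 1.5 → ∉ W
#3 (1, 0, 0, -1): internal (0.2929, -0.7071); octagon support 0.7071 vs apothem 1.5 → ∈ W
#4 (0, -1, -1, 0): internal (0.7071, 0.2929); octagon support 0.7071 vs apothem 1.5 → ∈ W
#5 (0, 1, -1, 1): internal (0.0000, 2.4142); octagon support 2.4142 vs apothem 1.5 → ∉ W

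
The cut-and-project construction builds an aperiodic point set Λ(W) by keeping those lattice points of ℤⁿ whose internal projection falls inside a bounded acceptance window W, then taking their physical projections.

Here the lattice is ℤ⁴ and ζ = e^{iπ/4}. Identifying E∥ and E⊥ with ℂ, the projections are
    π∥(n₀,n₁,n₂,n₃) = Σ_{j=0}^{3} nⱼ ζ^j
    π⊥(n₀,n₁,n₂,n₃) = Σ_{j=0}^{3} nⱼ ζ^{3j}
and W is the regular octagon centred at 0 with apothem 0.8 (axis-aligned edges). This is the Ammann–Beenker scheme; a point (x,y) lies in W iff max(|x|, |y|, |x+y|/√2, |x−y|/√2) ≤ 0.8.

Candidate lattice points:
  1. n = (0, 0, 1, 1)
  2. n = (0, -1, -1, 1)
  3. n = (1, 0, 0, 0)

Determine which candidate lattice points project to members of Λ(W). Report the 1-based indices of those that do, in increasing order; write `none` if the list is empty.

1

With ζ = e^{iπ/4} the internal vectors are ζ^0,ζ^3,ζ^6,ζ^9.
#1 (0, 0, 1, 1): internal (0.70711, -0.29289); octagon support 0.70711 vs apothem 0.8 → ∈ W
#2 (0, -1, -1, 1): internal (1.41421, 1.00000); octagon support 1.70711 vs apothem 0.8 → ∉ W
#3 (1, 0, 0, 0): internal (1.00000, 0.00000); octagon support 1.00000 vs apothem 0.8 → ∉ W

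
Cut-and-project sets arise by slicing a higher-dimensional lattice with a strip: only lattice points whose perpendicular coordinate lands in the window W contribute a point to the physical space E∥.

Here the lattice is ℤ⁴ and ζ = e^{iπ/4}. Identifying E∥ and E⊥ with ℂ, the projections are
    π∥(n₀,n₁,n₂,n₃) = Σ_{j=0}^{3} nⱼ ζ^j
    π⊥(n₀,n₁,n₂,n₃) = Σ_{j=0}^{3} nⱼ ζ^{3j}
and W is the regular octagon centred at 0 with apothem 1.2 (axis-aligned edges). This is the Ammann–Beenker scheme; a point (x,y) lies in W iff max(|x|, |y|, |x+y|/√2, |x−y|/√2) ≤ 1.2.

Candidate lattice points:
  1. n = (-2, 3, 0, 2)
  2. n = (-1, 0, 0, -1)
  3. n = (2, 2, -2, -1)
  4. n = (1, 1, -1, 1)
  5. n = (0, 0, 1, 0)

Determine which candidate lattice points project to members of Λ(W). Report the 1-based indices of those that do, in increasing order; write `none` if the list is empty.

π⊥(n) = n₀ + n₁ζ³ + n₂ζ⁶ + n₃ζ⁹ where ζ = e^{iπ/4}.
candidate 1: n = (-2, 3, 0, 2) → π⊥ ≈ (-2.707107, +3.535534); max(|x|,|y|,|x±y|/√2) = 4.414214 > 1.2 ⇒ ∉ W
candidate 2: n = (-1, 0, 0, -1) → π⊥ ≈ (-1.707107, -0.707107); max(|x|,|y|,|x±y|/√2) = 1.707107 > 1.2 ⇒ ∉ W
candidate 3: n = (2, 2, -2, -1) → π⊥ ≈ (-0.121320, +2.707107); max(|x|,|y|,|x±y|/√2) = 2.707107 > 1.2 ⇒ ∉ W
candidate 4: n = (1, 1, -1, 1) → π⊥ ≈ (+1.000000, +2.414214); max(|x|,|y|,|x±y|/√2) = 2.414214 > 1.2 ⇒ ∉ W
candidate 5: n = (0, 0, 1, 0) → π⊥ ≈ (+0.000000, -1.000000); max(|x|,|y|,|x±y|/√2) = 1.000000 ≤ 1.2 ⇒ ∈ W

5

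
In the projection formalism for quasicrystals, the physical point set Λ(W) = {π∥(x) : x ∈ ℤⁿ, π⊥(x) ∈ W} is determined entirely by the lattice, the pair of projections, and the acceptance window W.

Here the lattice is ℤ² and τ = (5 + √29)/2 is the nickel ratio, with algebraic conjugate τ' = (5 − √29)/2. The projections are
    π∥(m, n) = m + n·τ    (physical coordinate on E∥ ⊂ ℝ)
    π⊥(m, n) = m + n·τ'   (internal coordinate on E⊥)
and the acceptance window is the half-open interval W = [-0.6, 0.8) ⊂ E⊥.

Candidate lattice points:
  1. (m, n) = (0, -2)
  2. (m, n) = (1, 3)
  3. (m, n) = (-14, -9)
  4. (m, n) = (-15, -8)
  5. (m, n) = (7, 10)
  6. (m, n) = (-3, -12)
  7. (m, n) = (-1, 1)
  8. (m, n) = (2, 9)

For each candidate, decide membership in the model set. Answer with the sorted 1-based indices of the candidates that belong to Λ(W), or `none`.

τ' = (5−√29)/2 ≈ -0.19258.
#1 (0,-2): internal coord 0 + (-2)·τ' = +0.38516; +0.38516 ∈ [-0.6, 0.8) → IN Λ
#2 (1,3): internal coord 1 + (3)·τ' = +0.42225; +0.42225 ∈ [-0.6, 0.8) → IN Λ
#3 (-14,-9): internal coord -14 + (-9)·τ' = -12.26676; -12.26676 ∉ [-0.6, 0.8) → out
#4 (-15,-8): internal coord -15 + (-8)·τ' = -13.45934; -13.45934 ∉ [-0.6, 0.8) → out
#5 (7,10): internal coord 7 + (10)·τ' = +5.07418; +5.07418 ∉ [-0.6, 0.8) → out
#6 (-3,-12): internal coord -3 + (-12)·τ' = -0.68901; -0.68901 ∉ [-0.6, 0.8) → out
#7 (-1,1): internal coord -1 + (1)·τ' = -1.19258; -1.19258 ∉ [-0.6, 0.8) → out
#8 (2,9): internal coord 2 + (9)·τ' = +0.26676; +0.26676 ∈ [-0.6, 0.8) → IN Λ

1, 2, 8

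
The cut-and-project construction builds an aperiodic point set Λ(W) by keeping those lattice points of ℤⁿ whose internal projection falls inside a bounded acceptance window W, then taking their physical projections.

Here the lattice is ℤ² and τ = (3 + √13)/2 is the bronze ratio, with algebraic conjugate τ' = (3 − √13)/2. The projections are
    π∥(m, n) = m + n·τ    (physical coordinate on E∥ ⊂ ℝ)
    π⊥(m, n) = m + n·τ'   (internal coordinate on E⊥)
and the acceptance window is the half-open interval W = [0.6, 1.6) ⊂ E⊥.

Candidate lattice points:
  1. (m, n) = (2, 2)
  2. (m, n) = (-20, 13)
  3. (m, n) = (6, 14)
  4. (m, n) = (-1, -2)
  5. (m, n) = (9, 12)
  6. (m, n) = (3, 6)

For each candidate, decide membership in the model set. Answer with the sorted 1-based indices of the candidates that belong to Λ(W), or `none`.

1, 6

Numerically τ ≈ 3.30278 and τ' = −1/τ ≈ -0.30278.
#1 (2,2): internal coord 2 + (2)·τ' = +1.39445; +1.39445 ∈ [0.6, 1.6) → IN Λ
#2 (-20,13): internal coord -20 + (13)·τ' = -23.93608; -23.93608 ∉ [0.6, 1.6) → out
#3 (6,14): internal coord 6 + (14)·τ' = +1.76114; +1.76114 ∉ [0.6, 1.6) → out
#4 (-1,-2): internal coord -1 + (-2)·τ' = -0.39445; -0.39445 ∉ [0.6, 1.6) → out
#5 (9,12): internal coord 9 + (12)·τ' = +5.36669; +5.36669 ∉ [0.6, 1.6) → out
#6 (3,6): internal coord 3 + (6)·τ' = +1.18335; +1.18335 ∈ [0.6, 1.6) → IN Λ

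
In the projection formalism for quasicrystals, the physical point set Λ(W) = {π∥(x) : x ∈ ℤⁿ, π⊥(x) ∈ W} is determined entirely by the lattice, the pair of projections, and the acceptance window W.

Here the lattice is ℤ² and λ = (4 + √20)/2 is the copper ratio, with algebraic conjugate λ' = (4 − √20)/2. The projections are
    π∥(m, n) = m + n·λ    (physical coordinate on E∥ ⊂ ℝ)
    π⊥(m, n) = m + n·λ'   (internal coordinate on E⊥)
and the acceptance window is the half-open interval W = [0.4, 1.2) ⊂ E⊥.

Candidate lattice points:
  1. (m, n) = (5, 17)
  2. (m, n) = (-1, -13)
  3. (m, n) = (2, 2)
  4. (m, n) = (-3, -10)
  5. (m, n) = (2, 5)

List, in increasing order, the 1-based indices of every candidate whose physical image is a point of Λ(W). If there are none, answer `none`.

Compute λ' = (4−√20)/2 = -0.2361, so π⊥(m,n) = m -0.2361·n.
candidate 1: (m,n)=(5,17) → π∥ = 5+17·λ ≈ 77.0132, π⊥ = 5+17·λ' ≈ 0.9868 ∈ [0.4, 1.2) ⇒ IN Λ
candidate 2: (m,n)=(-1,-13) → π∥ = -1-13·λ ≈ -56.0689, π⊥ = -1-13·λ' ≈ 2.0689 ∉ [0.4, 1.2) ⇒ out
candidate 3: (m,n)=(2,2) → π∥ = 2+2·λ ≈ 10.4721, π⊥ = 2+2·λ' ≈ 1.5279 ∉ [0.4, 1.2) ⇒ out
candidate 4: (m,n)=(-3,-10) → π∥ = -3-10·λ ≈ -45.3607, π⊥ = -3-10·λ' ≈ -0.6393 ∉ [0.4, 1.2) ⇒ out
candidate 5: (m,n)=(2,5) → π∥ = 2+5·λ ≈ 23.1803, π⊥ = 2+5·λ' ≈ 0.8197 ∈ [0.4, 1.2) ⇒ IN Λ

1, 5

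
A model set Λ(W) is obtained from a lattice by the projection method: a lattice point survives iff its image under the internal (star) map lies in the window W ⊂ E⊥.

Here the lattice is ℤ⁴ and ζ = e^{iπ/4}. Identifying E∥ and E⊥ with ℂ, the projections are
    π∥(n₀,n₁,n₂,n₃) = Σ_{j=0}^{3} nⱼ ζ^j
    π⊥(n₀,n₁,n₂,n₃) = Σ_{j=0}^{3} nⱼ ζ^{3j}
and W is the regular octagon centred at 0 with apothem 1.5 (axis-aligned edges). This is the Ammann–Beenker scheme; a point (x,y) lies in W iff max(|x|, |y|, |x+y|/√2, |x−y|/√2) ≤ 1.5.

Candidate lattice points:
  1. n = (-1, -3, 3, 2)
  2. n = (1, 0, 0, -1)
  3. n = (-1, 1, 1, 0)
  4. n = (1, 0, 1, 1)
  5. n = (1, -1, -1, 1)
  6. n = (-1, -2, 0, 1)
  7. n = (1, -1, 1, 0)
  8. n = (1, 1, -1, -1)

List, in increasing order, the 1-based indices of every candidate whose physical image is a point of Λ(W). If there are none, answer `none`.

2, 6, 8

With ζ = e^{iπ/4} the internal vectors are ζ^0,ζ^3,ζ^6,ζ^9.
candidate 1: n = (-1, -3, 3, 2) → π⊥ ≈ (+2.5355, -3.7071); max(|x|,|y|,|x±y|/√2) = 4.4142 > 1.5 ⇒ ∉ W
candidate 2: n = (1, 0, 0, -1) → π⊥ ≈ (+0.2929, -0.7071); max(|x|,|y|,|x±y|/√2) = 0.7071 ≤ 1.5 ⇒ ∈ W
candidate 3: n = (-1, 1, 1, 0) → π⊥ ≈ (-1.7071, -0.2929); max(|x|,|y|,|x±y|/√2) = 1.7071 > 1.5 ⇒ ∉ W
candidate 4: n = (1, 0, 1, 1) → π⊥ ≈ (+1.7071, -0.2929); max(|x|,|y|,|x±y|/√2) = 1.7071 > 1.5 ⇒ ∉ W
candidate 5: n = (1, -1, -1, 1) → π⊥ ≈ (+2.4142, +1.0000); max(|x|,|y|,|x±y|/√2) = 2.4142 > 1.5 ⇒ ∉ W
candidate 6: n = (-1, -2, 0, 1) → π⊥ ≈ (+1.1213, -0.7071); max(|x|,|y|,|x±y|/√2) = 1.2929 ≤ 1.5 ⇒ ∈ W
candidate 7: n = (1, -1, 1, 0) → π⊥ ≈ (+1.7071, -1.7071); max(|x|,|y|,|x±y|/√2) = 2.4142 > 1.5 ⇒ ∉ W
candidate 8: n = (1, 1, -1, -1) → π⊥ ≈ (-0.4142, +1.0000); max(|x|,|y|,|x±y|/√2) = 1.0000 ≤ 1.5 ⇒ ∈ W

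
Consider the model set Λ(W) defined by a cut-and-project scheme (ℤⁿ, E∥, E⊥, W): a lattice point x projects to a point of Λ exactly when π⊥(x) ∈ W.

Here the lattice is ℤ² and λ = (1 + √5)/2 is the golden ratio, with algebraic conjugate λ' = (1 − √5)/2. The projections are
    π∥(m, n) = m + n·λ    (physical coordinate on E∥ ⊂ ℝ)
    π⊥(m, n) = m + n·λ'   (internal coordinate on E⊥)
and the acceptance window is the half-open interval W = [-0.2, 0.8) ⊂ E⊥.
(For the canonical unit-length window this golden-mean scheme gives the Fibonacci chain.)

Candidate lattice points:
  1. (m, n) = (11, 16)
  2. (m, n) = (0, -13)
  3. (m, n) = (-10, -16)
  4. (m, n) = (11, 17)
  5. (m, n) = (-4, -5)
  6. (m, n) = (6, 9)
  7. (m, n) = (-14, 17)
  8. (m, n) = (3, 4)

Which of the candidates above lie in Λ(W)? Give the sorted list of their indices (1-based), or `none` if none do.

λ' = (1−√5)/2 ≈ -0.6180.
[1] lift (11,16): star map gives 1.1115; window check -0.2 ≤ 1.1115 < 0.8 is false → out
[2] lift (0,-13): star map gives 8.0344; window check -0.2 ≤ 8.0344 < 0.8 is false → out
[3] lift (-10,-16): star map gives -0.1115; window check -0.2 ≤ -0.1115 < 0.8 is true → IN Λ
[4] lift (11,17): star map gives 0.4934; window check -0.2 ≤ 0.4934 < 0.8 is true → IN Λ
[5] lift (-4,-5): star map gives -0.9098; window check -0.2 ≤ -0.9098 < 0.8 is false → out
[6] lift (6,9): star map gives 0.4377; window check -0.2 ≤ 0.4377 < 0.8 is true → IN Λ
[7] lift (-14,17): star map gives -24.5066; window check -0.2 ≤ -24.5066 < 0.8 is false → out
[8] lift (3,4): star map gives 0.5279; window check -0.2 ≤ 0.5279 < 0.8 is true → IN Λ

3, 4, 6, 8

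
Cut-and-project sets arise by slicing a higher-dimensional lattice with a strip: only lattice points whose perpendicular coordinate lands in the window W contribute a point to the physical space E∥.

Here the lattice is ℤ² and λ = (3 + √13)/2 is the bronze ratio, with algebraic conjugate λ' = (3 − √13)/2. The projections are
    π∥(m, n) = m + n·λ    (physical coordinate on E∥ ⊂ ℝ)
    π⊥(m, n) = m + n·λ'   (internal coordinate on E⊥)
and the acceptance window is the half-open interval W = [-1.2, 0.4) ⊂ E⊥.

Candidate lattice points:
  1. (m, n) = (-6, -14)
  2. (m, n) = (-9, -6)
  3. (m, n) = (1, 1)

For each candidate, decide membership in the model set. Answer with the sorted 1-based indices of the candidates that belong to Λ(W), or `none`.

Compute λ' = (3−√13)/2 = -0.302776, so π⊥(m,n) = m -0.302776·n.
candidate 1: (m,n)=(-6,-14) → π∥ = -6-14·λ ≈ -52.238859, π⊥ = -6-14·λ' ≈ -1.761141 ∉ [-1.2, 0.4) ⇒ out
candidate 2: (m,n)=(-9,-6) → π∥ = -9-6·λ ≈ -28.816654, π⊥ = -9-6·λ' ≈ -7.183346 ∉ [-1.2, 0.4) ⇒ out
candidate 3: (m,n)=(1,1) → π∥ = 1+1·λ ≈ 4.302776, π⊥ = 1+1·λ' ≈ 0.697224 ∉ [-1.2, 0.4) ⇒ out

none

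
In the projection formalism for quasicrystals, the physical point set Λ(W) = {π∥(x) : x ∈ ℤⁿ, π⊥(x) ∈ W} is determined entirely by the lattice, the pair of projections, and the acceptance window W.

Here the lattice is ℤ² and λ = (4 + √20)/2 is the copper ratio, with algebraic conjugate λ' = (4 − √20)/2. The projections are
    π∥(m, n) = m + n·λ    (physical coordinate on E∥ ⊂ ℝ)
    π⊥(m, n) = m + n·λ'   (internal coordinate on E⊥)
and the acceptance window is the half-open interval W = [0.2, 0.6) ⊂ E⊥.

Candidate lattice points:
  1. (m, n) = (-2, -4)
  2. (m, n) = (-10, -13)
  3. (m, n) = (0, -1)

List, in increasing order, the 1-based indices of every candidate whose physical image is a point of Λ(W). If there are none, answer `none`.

3

λ' = (4−√20)/2 ≈ -0.236068.
candidate 1: (m,n)=(-2,-4) → π∥ = -2-4·λ ≈ -18.944272, π⊥ = -2-4·λ' ≈ -1.055728 ∉ [0.2, 0.6) ⇒ out
candidate 2: (m,n)=(-10,-13) → π∥ = -10-13·λ ≈ -65.068884, π⊥ = -10-13·λ' ≈ -6.931116 ∉ [0.2, 0.6) ⇒ out
candidate 3: (m,n)=(0,-1) → π∥ = 0-1·λ ≈ -4.236068, π⊥ = 0-1·λ' ≈ 0.236068 ∈ [0.2, 0.6) ⇒ IN Λ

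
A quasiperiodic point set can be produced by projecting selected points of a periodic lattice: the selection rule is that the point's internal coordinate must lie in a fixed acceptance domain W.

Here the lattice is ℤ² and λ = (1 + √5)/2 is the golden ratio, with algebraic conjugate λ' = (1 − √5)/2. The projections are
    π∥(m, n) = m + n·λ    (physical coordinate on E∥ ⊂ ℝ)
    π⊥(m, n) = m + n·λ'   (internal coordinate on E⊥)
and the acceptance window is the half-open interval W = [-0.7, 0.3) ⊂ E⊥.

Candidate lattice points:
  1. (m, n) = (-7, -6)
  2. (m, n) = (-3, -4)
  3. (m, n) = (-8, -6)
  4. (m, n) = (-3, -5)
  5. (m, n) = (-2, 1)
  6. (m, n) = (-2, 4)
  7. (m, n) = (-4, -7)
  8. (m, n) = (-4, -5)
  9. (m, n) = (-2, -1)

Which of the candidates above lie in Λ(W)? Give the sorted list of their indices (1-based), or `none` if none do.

2, 4

λ' = (1−√5)/2 ≈ -0.618034.
[1] lift (-7,-6): star map gives -3.291796; window check -0.7 ≤ -3.291796 < 0.3 is false → out
[2] lift (-3,-4): star map gives -0.527864; window check -0.7 ≤ -0.527864 < 0.3 is true → IN Λ
[3] lift (-8,-6): star map gives -4.291796; window check -0.7 ≤ -4.291796 < 0.3 is false → out
[4] lift (-3,-5): star map gives 0.090170; window check -0.7 ≤ 0.090170 < 0.3 is true → IN Λ
[5] lift (-2,1): star map gives -2.618034; window check -0.7 ≤ -2.618034 < 0.3 is false → out
[6] lift (-2,4): star map gives -4.472136; window check -0.7 ≤ -4.472136 < 0.3 is false → out
[7] lift (-4,-7): star map gives 0.326238; window check -0.7 ≤ 0.326238 < 0.3 is false → out
[8] lift (-4,-5): star map gives -0.909830; window check -0.7 ≤ -0.909830 < 0.3 is false → out
[9] lift (-2,-1): star map gives -1.381966; window check -0.7 ≤ -1.381966 < 0.3 is false → out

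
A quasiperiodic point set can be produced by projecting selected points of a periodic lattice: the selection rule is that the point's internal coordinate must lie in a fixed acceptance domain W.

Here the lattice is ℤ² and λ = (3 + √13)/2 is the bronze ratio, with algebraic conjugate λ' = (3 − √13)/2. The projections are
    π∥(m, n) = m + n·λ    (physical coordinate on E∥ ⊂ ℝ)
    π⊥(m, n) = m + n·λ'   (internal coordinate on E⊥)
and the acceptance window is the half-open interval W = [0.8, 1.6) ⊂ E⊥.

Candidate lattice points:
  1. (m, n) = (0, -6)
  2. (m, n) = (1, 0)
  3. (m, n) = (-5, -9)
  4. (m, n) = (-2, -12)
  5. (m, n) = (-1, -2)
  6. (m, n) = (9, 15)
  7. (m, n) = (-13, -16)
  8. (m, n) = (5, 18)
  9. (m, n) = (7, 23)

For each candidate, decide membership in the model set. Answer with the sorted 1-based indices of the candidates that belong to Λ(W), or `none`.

Numerically λ ≈ 3.302776 and λ' = −1/λ ≈ -0.302776.
candidate 1: (m,n)=(0,-6) → π∥ = 0-6·λ ≈ -19.816654, π⊥ = 0-6·λ' ≈ 1.816654 ∉ [0.8, 1.6) ⇒ out
candidate 2: (m,n)=(1,0) → π∥ = 1+0·λ ≈ 1.000000, π⊥ = 1+0·λ' ≈ 1.000000 ∈ [0.8, 1.6) ⇒ IN Λ
candidate 3: (m,n)=(-5,-9) → π∥ = -5-9·λ ≈ -34.724981, π⊥ = -5-9·λ' ≈ -2.275019 ∉ [0.8, 1.6) ⇒ out
candidate 4: (m,n)=(-2,-12) → π∥ = -2-12·λ ≈ -41.633308, π⊥ = -2-12·λ' ≈ 1.633308 ∉ [0.8, 1.6) ⇒ out
candidate 5: (m,n)=(-1,-2) → π∥ = -1-2·λ ≈ -7.605551, π⊥ = -1-2·λ' ≈ -0.394449 ∉ [0.8, 1.6) ⇒ out
candidate 6: (m,n)=(9,15) → π∥ = 9+15·λ ≈ 58.541635, π⊥ = 9+15·λ' ≈ 4.458365 ∉ [0.8, 1.6) ⇒ out
candidate 7: (m,n)=(-13,-16) → π∥ = -13-16·λ ≈ -65.844410, π⊥ = -13-16·λ' ≈ -8.155590 ∉ [0.8, 1.6) ⇒ out
candidate 8: (m,n)=(5,18) → π∥ = 5+18·λ ≈ 64.449961, π⊥ = 5+18·λ' ≈ -0.449961 ∉ [0.8, 1.6) ⇒ out
candidate 9: (m,n)=(7,23) → π∥ = 7+23·λ ≈ 82.963840, π⊥ = 7+23·λ' ≈ 0.036160 ∉ [0.8, 1.6) ⇒ out

2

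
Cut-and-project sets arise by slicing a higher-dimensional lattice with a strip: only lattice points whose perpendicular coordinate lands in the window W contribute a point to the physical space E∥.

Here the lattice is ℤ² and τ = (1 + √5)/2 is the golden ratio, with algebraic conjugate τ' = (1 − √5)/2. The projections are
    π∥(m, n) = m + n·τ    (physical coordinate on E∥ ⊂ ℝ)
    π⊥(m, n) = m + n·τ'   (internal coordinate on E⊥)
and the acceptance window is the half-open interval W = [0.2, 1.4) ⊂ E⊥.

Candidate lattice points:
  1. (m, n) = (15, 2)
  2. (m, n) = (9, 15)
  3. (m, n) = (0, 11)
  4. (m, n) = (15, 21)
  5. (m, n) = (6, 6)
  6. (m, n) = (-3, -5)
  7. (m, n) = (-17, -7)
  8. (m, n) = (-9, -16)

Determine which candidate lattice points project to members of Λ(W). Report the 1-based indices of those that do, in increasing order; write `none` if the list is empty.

8

τ' = (1−√5)/2 ≈ -0.618034.
#1 (15,2): internal coord 15 + (2)·τ' = +13.763932; +13.763932 ∉ [0.2, 1.4) → out
#2 (9,15): internal coord 9 + (15)·τ' = -0.270510; -0.270510 ∉ [0.2, 1.4) → out
#3 (0,11): internal coord 0 + (11)·τ' = -6.798374; -6.798374 ∉ [0.2, 1.4) → out
#4 (15,21): internal coord 15 + (21)·τ' = +2.021286; +2.021286 ∉ [0.2, 1.4) → out
#5 (6,6): internal coord 6 + (6)·τ' = +2.291796; +2.291796 ∉ [0.2, 1.4) → out
#6 (-3,-5): internal coord -3 + (-5)·τ' = +0.090170; +0.090170 ∉ [0.2, 1.4) → out
#7 (-17,-7): internal coord -17 + (-7)·τ' = -12.673762; -12.673762 ∉ [0.2, 1.4) → out
#8 (-9,-16): internal coord -9 + (-16)·τ' = +0.888544; +0.888544 ∈ [0.2, 1.4) → IN Λ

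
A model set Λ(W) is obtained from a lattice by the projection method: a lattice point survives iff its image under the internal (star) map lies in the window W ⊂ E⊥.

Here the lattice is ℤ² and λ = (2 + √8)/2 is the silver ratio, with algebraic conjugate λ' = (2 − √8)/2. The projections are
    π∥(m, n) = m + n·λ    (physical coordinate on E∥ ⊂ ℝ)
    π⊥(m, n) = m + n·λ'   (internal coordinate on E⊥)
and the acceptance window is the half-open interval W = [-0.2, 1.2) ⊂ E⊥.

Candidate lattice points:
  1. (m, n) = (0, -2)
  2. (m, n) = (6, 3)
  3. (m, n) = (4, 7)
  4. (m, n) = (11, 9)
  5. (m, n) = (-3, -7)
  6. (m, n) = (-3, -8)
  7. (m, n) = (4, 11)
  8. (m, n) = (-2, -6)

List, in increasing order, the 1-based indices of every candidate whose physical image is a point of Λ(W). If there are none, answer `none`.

1, 3, 5, 6, 8

λ' = (2−√8)/2 ≈ -0.4142.
[1] lift (0,-2): star map gives 0.8284; window check -0.2 ≤ 0.8284 < 1.2 is true → IN Λ
[2] lift (6,3): star map gives 4.7574; window check -0.2 ≤ 4.7574 < 1.2 is false → out
[3] lift (4,7): star map gives 1.1005; window check -0.2 ≤ 1.1005 < 1.2 is true → IN Λ
[4] lift (11,9): star map gives 7.2721; window check -0.2 ≤ 7.2721 < 1.2 is false → out
[5] lift (-3,-7): star map gives -0.1005; window check -0.2 ≤ -0.1005 < 1.2 is true → IN Λ
[6] lift (-3,-8): star map gives 0.3137; window check -0.2 ≤ 0.3137 < 1.2 is true → IN Λ
[7] lift (4,11): star map gives -0.5563; window check -0.2 ≤ -0.5563 < 1.2 is false → out
[8] lift (-2,-6): star map gives 0.4853; window check -0.2 ≤ 0.4853 < 1.2 is true → IN Λ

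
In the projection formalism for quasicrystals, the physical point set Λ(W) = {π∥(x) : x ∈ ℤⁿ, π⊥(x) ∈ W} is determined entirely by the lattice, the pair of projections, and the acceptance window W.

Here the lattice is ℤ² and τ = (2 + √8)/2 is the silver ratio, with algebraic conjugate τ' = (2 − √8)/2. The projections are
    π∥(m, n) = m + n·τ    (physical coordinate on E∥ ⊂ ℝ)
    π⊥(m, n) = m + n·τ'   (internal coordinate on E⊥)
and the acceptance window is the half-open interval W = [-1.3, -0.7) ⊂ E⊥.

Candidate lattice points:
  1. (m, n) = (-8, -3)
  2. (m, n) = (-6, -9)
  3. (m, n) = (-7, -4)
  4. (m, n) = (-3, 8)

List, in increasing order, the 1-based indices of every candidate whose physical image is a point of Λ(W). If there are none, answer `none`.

Numerically τ ≈ 2.41421 and τ' = −1/τ ≈ -0.41421.
#1 (-8,-3): internal coord -8 + (-3)·τ' = -6.75736; -6.75736 ∉ [-1.3, -0.7) → out
#2 (-6,-9): internal coord -6 + (-9)·τ' = -2.27208; -2.27208 ∉ [-1.3, -0.7) → out
#3 (-7,-4): internal coord -7 + (-4)·τ' = -5.34315; -5.34315 ∉ [-1.3, -0.7) → out
#4 (-3,8): internal coord -3 + (8)·τ' = -6.31371; -6.31371 ∉ [-1.3, -0.7) → out

none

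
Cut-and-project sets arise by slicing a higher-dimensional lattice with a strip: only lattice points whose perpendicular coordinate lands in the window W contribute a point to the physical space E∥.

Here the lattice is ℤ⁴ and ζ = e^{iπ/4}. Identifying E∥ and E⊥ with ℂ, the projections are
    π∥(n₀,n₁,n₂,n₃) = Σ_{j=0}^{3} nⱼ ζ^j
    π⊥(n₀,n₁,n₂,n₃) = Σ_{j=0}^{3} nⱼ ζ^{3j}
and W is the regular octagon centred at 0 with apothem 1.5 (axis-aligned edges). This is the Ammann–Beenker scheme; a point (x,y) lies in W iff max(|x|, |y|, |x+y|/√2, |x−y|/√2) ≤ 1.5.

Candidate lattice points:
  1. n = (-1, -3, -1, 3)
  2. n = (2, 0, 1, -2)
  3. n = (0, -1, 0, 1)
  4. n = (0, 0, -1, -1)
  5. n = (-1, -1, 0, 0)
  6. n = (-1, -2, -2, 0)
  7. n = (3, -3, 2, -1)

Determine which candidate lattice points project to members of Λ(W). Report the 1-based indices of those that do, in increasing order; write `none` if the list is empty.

3, 4, 5, 6

π⊥(n) = n₀ + n₁ζ³ + n₂ζ⁶ + n₃ζ⁹ where ζ = e^{iπ/4}.
candidate 1: n = (-1, -3, -1, 3) → π⊥ ≈ (+3.2426, +1.0000); max(|x|,|y|,|x±y|/√2) = 3.2426 > 1.5 ⇒ ∉ W
candidate 2: n = (2, 0, 1, -2) → π⊥ ≈ (+0.5858, -2.4142); max(|x|,|y|,|x±y|/√2) = 2.4142 > 1.5 ⇒ ∉ W
candidate 3: n = (0, -1, 0, 1) → π⊥ ≈ (+1.4142, +0.0000); max(|x|,|y|,|x±y|/√2) = 1.4142 ≤ 1.5 ⇒ ∈ W
candidate 4: n = (0, 0, -1, -1) → π⊥ ≈ (-0.7071, +0.2929); max(|x|,|y|,|x±y|/√2) = 0.7071 ≤ 1.5 ⇒ ∈ W
candidate 5: n = (-1, -1, 0, 0) → π⊥ ≈ (-0.2929, -0.7071); max(|x|,|y|,|x±y|/√2) = 0.7071 ≤ 1.5 ⇒ ∈ W
candidate 6: n = (-1, -2, -2, 0) → π⊥ ≈ (+0.4142, +0.5858); max(|x|,|y|,|x±y|/√2) = 0.7071 ≤ 1.5 ⇒ ∈ W
candidate 7: n = (3, -3, 2, -1) → π⊥ ≈ (+4.4142, -4.8284); max(|x|,|y|,|x±y|/√2) = 6.5355 > 1.5 ⇒ ∉ W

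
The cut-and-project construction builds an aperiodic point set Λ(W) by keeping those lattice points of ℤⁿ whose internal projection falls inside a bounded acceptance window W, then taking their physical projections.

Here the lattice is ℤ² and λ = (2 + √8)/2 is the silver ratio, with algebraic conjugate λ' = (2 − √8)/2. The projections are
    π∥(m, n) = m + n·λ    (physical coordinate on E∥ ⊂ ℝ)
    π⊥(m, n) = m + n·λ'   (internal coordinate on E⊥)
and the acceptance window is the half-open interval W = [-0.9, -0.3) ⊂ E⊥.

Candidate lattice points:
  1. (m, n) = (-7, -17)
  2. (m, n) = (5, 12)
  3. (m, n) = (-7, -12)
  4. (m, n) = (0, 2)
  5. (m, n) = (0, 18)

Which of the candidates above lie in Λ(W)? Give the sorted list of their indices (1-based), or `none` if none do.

Compute λ' = (2−√8)/2 = -0.41421, so π⊥(m,n) = m -0.41421·n.
candidate 1: (m,n)=(-7,-17) → π∥ = -7-17·λ ≈ -48.04163, π⊥ = -7-17·λ' ≈ 0.04163 ∉ [-0.9, -0.3) ⇒ out
candidate 2: (m,n)=(5,12) → π∥ = 5+12·λ ≈ 33.97056, π⊥ = 5+12·λ' ≈ 0.02944 ∉ [-0.9, -0.3) ⇒ out
candidate 3: (m,n)=(-7,-12) → π∥ = -7-12·λ ≈ -35.97056, π⊥ = -7-12·λ' ≈ -2.02944 ∉ [-0.9, -0.3) ⇒ out
candidate 4: (m,n)=(0,2) → π∥ = 0+2·λ ≈ 4.82843, π⊥ = 0+2·λ' ≈ -0.82843 ∈ [-0.9, -0.3) ⇒ IN Λ
candidate 5: (m,n)=(0,18) → π∥ = 0+18·λ ≈ 43.45584, π⊥ = 0+18·λ' ≈ -7.45584 ∉ [-0.9, -0.3) ⇒ out

4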